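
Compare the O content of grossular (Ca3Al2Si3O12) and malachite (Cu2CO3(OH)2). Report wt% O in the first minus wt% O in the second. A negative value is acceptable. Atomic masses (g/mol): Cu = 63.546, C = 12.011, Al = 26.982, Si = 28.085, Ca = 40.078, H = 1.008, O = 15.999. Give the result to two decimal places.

6.44 percentage points

M(Ca3Al2Si3O12) = 450.441 g/mol, so wt% O = 191.988/450.441 × 100 = 42.62%.
M(Cu2CO3(OH)2) = 221.114 g/mol, so wt% O = 79.995/221.114 × 100 = 36.18%.
42.62 − 36.18 = 6.44 pp.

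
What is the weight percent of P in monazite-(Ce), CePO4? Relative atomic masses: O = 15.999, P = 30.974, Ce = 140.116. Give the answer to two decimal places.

Formula mass = 1*140.116 + 1*30.974 + 4*15.999 = 235.086 g/mol, of which 30.974 g is P.
So P makes up 30.974/235.086 = 0.1318 of the mass, i.e. 13.18%.

13.18 wt%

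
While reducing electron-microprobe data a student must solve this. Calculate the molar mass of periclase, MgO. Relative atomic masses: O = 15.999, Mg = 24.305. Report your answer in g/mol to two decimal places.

40.30 g/mol

The formula mass is the sum 1×24.305 + 1×15.999.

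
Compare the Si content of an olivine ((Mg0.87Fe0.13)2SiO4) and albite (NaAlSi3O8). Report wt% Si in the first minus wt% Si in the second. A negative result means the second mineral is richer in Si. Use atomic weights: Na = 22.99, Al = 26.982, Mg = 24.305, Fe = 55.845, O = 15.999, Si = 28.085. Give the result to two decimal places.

-13.27 percentage points

First mineral: 28.085 g Si in 148.891 g formula = 18.86 wt% Si.
Second mineral: 84.255 g Si in 262.219 g formula = 32.13 wt% Si.
18.86% − 32.13% gives a difference of -13.27 percentage points.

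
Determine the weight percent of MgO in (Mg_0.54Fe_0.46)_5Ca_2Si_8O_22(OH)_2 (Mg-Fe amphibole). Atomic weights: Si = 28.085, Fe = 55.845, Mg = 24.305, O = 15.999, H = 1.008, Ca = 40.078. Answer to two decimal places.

12.30 wt%

Formula mass = 884.895 g/mol.
2.70 Mg → 2.7000 mol MgO per formula unit; M(MgO) = 40.304, so MgO mass = 108.821 g.
108.821/884.895 × 100 = 12.30 wt%.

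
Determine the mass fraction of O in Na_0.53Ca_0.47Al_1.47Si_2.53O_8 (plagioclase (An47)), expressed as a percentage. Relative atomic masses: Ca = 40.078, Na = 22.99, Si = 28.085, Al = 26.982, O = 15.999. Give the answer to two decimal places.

47.45 wt%

M(Na_0.53Ca_0.47Al_1.47Si_2.53O_8) = 269.732 g/mol.
O contributes 8 × 15.999 = 127.992 g per mole.
127.992/269.732 = 0.4745 → 47.45%.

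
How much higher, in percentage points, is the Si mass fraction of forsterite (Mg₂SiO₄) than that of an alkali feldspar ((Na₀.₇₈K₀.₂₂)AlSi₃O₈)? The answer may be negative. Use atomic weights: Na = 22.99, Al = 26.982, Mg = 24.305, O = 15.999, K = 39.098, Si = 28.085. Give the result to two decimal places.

-11.74 percentage points

First mineral: 28.085 g Si in 140.691 g formula = 19.96 wt% Si.
Second mineral: 84.255 g Si in 265.763 g formula = 31.70 wt% Si.
19.96% − 31.70% gives a difference of -11.74 percentage points.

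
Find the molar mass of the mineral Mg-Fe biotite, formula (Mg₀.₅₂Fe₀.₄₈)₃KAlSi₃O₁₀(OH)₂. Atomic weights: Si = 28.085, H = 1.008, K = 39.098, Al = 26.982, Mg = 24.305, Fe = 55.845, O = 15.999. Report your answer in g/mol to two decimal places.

462.67 g/mol

The formula mass is the sum 1.56*24.305 + 1.44*55.845 + 1*39.098 + 1*26.982 + 3*28.085 + 12*15.999 + 2*1.008.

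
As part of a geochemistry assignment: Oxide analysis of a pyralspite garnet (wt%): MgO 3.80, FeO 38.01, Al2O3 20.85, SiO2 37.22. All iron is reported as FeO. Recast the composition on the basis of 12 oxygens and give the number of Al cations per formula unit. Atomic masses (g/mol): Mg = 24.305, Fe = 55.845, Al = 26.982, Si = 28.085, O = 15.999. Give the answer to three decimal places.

1.982 Al apfu

3.80 wt% MgO ÷ 40.304 g/mol = 0.09428 mol, giving 0.09428 Mg and 0.09428 O.
38.01 wt% FeO ÷ 71.844 g/mol = 0.52906 mol, giving 0.52906 Fe and 0.52906 O.
20.85 wt% Al2O3 ÷ 101.961 g/mol = 0.20449 mol, giving 0.40898 Al and 0.61347 O.
37.22 wt% SiO2 ÷ 60.083 g/mol = 0.61948 mol, giving 0.61948 Si and 1.23896 O.
Oxygen sums to 2.47577; scaling by 12/2.47577 = 4.84698 puts the formula on 12 O.
Al: 0.40898 × 4.84698 = 1.982 atoms per formula unit.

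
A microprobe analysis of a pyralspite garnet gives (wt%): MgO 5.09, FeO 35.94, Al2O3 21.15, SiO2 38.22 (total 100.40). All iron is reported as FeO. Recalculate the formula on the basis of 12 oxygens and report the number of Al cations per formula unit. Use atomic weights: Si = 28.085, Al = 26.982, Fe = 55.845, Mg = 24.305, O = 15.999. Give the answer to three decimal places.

MgO (M=40.304): mol = 0.12629; Mg = 0.12629, O = 0.12629.
FeO (M=71.844): mol = 0.50025; Fe = 0.50025, O = 0.50025.
Al2O3 (M=101.961): mol = 0.20743; Al = 0.41486, O = 0.62229.
SiO2 (M=60.083): mol = 0.63612; Si = 0.63612, O = 1.27224.
ΣO = 2.52107; factor = 12/ΣO = 4.75988.
Al apfu = 0.41486 × 4.75988 = 1.975.

1.975 Al apfu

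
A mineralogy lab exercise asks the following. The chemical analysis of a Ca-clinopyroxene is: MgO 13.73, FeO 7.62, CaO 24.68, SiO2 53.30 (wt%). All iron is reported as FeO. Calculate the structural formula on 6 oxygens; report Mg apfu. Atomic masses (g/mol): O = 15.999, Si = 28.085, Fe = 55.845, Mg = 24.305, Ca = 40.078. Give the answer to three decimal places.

MgO: 13.73/40.304 = 0.34066 mol → 0.34066 mol Mg, 0.34066 mol O.
FeO: 7.62/71.844 = 0.10606 mol → 0.10606 mol Fe, 0.10606 mol O.
CaO: 24.68/56.077 = 0.44011 mol → 0.44011 mol Ca, 0.44011 mol O.
SiO2: 53.30/60.083 = 0.88711 mol → 0.88711 mol Si, 1.77422 mol O.
Total oxygen = 2.66105 mol. Normalization factor = 6/2.66105 = 2.25475.
Mg per 6 O = 0.34066 × 2.25475 = 0.768.

0.768 Mg apfu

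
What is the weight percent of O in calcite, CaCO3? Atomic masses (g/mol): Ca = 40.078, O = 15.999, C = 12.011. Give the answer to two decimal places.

47.96 weight percent

Formula mass = 1·40.078 + 1·12.011 + 3·15.999 = 100.086 g/mol, of which 47.997 g is O.
So O makes up 47.997/100.086 = 0.4796 of the mass, i.e. 47.96%.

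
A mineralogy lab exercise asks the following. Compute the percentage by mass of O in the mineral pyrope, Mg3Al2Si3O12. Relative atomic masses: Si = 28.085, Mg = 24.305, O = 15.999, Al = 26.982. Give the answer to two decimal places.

Formula mass = 3·24.305 + 2·26.982 + 3·28.085 + 12·15.999 = 403.122 g/mol, of which 191.988 g is O.
So O makes up 191.988/403.122 = 0.4763 of the mass, i.e. 47.63%.

47.63 wt%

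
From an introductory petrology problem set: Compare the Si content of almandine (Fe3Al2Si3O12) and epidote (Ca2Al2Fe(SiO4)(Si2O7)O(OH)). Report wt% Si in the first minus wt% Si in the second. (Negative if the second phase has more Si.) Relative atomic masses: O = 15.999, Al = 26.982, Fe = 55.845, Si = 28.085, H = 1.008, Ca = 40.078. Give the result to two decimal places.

-0.51 percentage points

First mineral: 84.255 g Si in 497.742 g formula = 16.93 wt% Si.
Second mineral: 84.255 g Si in 483.215 g formula = 17.44 wt% Si.
16.93% − 17.44% gives a difference of -0.51 percentage points.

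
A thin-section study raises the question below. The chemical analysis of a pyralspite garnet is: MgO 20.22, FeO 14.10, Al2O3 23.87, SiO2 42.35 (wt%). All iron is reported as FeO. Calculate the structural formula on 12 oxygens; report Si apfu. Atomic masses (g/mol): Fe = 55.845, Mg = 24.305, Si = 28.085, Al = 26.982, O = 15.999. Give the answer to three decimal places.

3.010 Si apfu

20.22 wt% MgO ÷ 40.304 g/mol = 0.50169 mol, giving 0.50169 Mg and 0.50169 O.
14.10 wt% FeO ÷ 71.844 g/mol = 0.19626 mol, giving 0.19626 Fe and 0.19626 O.
23.87 wt% Al2O3 ÷ 101.961 g/mol = 0.23411 mol, giving 0.46822 Al and 0.70233 O.
42.35 wt% SiO2 ÷ 60.083 g/mol = 0.70486 mol, giving 0.70486 Si and 1.40972 O.
Oxygen sums to 2.81000; scaling by 12/2.81000 = 4.27046 puts the formula on 12 O.
Si: 0.70486 × 4.27046 = 3.010 atoms per formula unit.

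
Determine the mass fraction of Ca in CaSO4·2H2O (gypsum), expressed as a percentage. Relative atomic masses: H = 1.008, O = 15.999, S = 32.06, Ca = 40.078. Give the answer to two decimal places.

Formula mass = 1×40.078 + 1×32.06 + 6×15.999 + 4×1.008 = 172.164 g/mol, of which 40.078 g is Ca.
So Ca makes up 40.078/172.164 = 0.2328 of the mass, i.e. 23.28%.

23.28 weight percent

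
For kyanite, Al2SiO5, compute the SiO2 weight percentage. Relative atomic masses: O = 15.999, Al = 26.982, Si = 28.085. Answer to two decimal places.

M(Al2SiO5) = 162.044 g/mol; M(SiO2) = 60.083 g/mol.
Moles SiO2 per formula unit = 1 Si ÷ 1 = 1.0000.
SiO2 fraction = (1.0000 × 60.083) / 162.044 = 60.083/162.044 = 0.3708.

37.08 wt%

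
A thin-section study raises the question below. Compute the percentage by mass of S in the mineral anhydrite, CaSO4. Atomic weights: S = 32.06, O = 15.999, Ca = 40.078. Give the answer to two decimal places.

23.55 wt%

Formula mass = 1*40.078 + 1*32.06 + 4*15.999 = 136.134 g/mol, of which 32.060 g is S.
So S makes up 32.060/136.134 = 0.2355 of the mass, i.e. 23.55%.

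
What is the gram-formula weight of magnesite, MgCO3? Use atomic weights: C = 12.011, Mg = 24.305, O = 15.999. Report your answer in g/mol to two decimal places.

84.31 g/mol

Mg: 1 × 24.305 = 24.3050
C: 1 × 12.011 = 12.0110
O: 3 × 15.999 = 47.9970
Summing the contributions gives the formula mass.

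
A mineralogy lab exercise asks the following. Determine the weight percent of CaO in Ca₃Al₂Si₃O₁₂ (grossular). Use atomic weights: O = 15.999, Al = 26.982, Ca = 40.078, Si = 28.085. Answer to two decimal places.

37.35 wt%

Formula mass = 450.441 g/mol.
3 Ca → 3.0000 mol CaO per formula unit; M(CaO) = 56.077, so CaO mass = 168.231 g.
168.231/450.441 × 100 = 37.35 wt%.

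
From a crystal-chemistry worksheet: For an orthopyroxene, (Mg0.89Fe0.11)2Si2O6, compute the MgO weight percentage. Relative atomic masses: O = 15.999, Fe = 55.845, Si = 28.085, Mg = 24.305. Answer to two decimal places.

34.54 wt%

Formula mass = 207.713 g/mol.
1.78 Mg → 1.7800 mol MgO per formula unit; M(MgO) = 40.304, so MgO mass = 71.741 g.
71.741/207.713 × 100 = 34.54 wt%.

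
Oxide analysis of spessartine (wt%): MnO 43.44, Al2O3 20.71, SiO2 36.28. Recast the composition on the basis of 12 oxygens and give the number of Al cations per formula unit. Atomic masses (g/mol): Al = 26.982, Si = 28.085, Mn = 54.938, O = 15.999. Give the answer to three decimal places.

2.007 Al apfu

MnO (M=70.937): mol = 0.61237; Mn = 0.61237, O = 0.61237.
Al2O3 (M=101.961): mol = 0.20312; Al = 0.40624, O = 0.60936.
SiO2 (M=60.083): mol = 0.60383; Si = 0.60383, O = 1.20766.
ΣO = 2.42939; factor = 12/ΣO = 4.93951.
Al apfu = 0.40624 × 4.93951 = 2.007.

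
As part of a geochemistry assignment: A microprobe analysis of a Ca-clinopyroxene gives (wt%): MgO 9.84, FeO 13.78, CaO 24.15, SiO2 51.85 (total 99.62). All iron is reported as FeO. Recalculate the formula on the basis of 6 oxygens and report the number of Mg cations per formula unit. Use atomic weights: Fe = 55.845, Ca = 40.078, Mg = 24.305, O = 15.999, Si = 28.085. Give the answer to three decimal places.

0.565 Mg apfu

MgO: 9.84/40.304 = 0.24414 mol → 0.24414 mol Mg, 0.24414 mol O.
FeO: 13.78/71.844 = 0.19180 mol → 0.19180 mol Fe, 0.19180 mol O.
CaO: 24.15/56.077 = 0.43066 mol → 0.43066 mol Ca, 0.43066 mol O.
SiO2: 51.85/60.083 = 0.86297 mol → 0.86297 mol Si, 1.72594 mol O.
Total oxygen = 2.59254 mol. Normalization factor = 6/2.59254 = 2.31433.
Mg per 6 O = 0.24414 × 2.31433 = 0.565.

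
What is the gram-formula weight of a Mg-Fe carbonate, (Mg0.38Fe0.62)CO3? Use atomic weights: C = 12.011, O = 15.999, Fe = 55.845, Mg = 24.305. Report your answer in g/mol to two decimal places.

M = 0.38*24.305 + 0.62*55.845 + 1*12.011 + 3*15.999

103.87 g/mol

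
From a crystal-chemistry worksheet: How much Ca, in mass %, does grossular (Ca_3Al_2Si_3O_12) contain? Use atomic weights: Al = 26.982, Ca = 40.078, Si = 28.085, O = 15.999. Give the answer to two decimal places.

Formula mass = 3·40.078 + 2·26.982 + 3·28.085 + 12·15.999 = 450.441 g/mol, of which 120.234 g is Ca.
So Ca makes up 120.234/450.441 = 0.2669 of the mass, i.e. 26.69%.

26.69 mass %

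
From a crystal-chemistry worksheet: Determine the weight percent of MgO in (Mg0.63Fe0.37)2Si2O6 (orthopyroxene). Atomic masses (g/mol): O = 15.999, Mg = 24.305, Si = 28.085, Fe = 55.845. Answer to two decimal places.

Formula mass = 224.114 g/mol.
1.26 Mg → 1.2600 mol MgO per formula unit; M(MgO) = 40.304, so MgO mass = 50.783 g.
50.783/224.114 × 100 = 22.66 wt%.

22.66 wt%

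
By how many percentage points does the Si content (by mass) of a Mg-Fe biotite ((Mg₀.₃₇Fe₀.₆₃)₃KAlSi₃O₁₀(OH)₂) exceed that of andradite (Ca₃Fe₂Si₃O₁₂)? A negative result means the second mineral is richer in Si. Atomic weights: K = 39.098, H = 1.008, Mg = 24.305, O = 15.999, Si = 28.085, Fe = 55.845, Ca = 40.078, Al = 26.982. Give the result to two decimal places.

1.09 percentage points

M((Mg₀.₃₇Fe₀.₆₃)₃KAlSi₃O₁₀(OH)₂) = 476.865 g/mol, so wt% Si = 84.255/476.865 × 100 = 17.67%.
M(Ca₃Fe₂Si₃O₁₂) = 508.167 g/mol, so wt% Si = 84.255/508.167 × 100 = 16.58%.
17.67 − 16.58 = 1.09 pp.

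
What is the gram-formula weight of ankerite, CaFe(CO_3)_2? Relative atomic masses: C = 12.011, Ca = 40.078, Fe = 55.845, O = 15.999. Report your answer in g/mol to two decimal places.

215.94 g/mol

The formula mass is the sum 1·40.078 + 1·55.845 + 2·12.011 + 6·15.999.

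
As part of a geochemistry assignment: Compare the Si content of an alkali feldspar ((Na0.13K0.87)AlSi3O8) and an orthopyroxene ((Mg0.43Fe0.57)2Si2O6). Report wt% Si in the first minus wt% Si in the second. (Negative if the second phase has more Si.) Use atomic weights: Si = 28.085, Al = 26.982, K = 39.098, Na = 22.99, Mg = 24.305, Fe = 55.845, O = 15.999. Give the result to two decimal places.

First mineral: 84.255 g Si in 276.233 g formula = 30.50 wt% Si.
Second mineral: 56.170 g Si in 236.730 g formula = 23.73 wt% Si.
30.50% − 23.73% gives a difference of 6.77 percentage points.

6.77 percentage points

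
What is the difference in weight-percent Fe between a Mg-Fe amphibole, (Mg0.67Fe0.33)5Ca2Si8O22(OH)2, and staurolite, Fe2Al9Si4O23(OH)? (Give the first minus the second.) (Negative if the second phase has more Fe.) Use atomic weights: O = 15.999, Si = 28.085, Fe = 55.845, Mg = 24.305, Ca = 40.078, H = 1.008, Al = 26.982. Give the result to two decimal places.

M((Mg0.67Fe0.33)5Ca2Si8O22(OH)2) = 864.394 g/mol, so wt% Fe = 92.144/864.394 × 100 = 10.66%.
M(Fe2Al9Si4O23(OH)) = 851.852 g/mol, so wt% Fe = 111.690/851.852 × 100 = 13.11%.
10.66 − 13.11 = -2.45 pp.

-2.45 percentage points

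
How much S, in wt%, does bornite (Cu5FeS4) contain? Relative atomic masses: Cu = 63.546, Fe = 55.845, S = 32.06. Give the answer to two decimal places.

25.56 wt%

Formula mass = 5·63.546 + 1·55.845 + 4·32.06 = 501.815 g/mol, of which 128.240 g is S.
So S makes up 128.240/501.815 = 0.2556 of the mass, i.e. 25.56%.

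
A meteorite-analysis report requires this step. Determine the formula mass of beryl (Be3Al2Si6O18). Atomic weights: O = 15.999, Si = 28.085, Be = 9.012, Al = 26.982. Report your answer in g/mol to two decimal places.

M = 3×9.012 + 2×26.982 + 6×28.085 + 18×15.999

537.49 g/mol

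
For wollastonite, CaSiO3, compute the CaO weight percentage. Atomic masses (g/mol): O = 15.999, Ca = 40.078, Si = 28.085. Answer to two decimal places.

M(CaSiO3) = 116.160 g/mol; M(CaO) = 56.077 g/mol.
Moles CaO per formula unit = 1 Ca ÷ 1 = 1.0000.
CaO fraction = (1.0000 × 56.077) / 116.160 = 56.077/116.160 = 0.4828.

48.28 wt%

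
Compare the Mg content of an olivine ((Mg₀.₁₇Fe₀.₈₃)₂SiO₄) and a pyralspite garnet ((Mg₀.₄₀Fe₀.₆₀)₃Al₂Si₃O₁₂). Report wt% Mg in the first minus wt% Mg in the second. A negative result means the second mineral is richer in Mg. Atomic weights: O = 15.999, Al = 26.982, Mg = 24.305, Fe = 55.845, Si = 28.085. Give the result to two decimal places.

-2.06 percentage points

Mg in (Mg₀.₁₇Fe₀.₈₃)₂SiO₄: molar mass 193.047 g/mol; 0.34×24.305 = 8.264 g → 4.28 wt%.
Mg in (Mg₀.₄₀Fe₀.₆₀)₃Al₂Si₃O₁₂: molar mass 459.894 g/mol; 1.20×24.305 = 29.166 g → 6.34 wt%.
Difference = 4.28 − 6.34 = -2.06 percentage points.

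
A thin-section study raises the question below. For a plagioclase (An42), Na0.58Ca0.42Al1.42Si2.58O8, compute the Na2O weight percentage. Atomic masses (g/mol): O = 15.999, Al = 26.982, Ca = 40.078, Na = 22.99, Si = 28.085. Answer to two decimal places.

6.68 wt%

M(Na0.58Ca0.42Al1.42Si2.58O8) = 268.933 g/mol; M(Na2O) = 61.979 g/mol.
Moles Na2O per formula unit = 0.58 Na ÷ 2 = 0.2900.
Na2O fraction = (0.2900 × 61.979) / 268.933 = 17.974/268.933 = 0.0668.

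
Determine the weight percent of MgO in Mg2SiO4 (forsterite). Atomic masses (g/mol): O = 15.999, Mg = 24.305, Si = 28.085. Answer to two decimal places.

Formula mass = 140.691 g/mol.
2 Mg → 2.0000 mol MgO per formula unit; M(MgO) = 40.304, so MgO mass = 80.608 g.
80.608/140.691 × 100 = 57.29 wt%.

57.29 wt%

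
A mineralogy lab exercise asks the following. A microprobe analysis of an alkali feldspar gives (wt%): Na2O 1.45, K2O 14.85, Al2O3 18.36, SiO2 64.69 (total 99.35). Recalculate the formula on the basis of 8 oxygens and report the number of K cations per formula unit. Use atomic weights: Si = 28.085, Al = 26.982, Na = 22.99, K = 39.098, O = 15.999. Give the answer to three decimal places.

Na2O: 1.45/61.979 = 0.02340 mol → 0.04680 mol Na, 0.02340 mol O.
K2O: 14.85/94.195 = 0.15765 mol → 0.31530 mol K, 0.15765 mol O.
Al2O3: 18.36/101.961 = 0.18007 mol → 0.36014 mol Al, 0.54021 mol O.
SiO2: 64.69/60.083 = 1.07668 mol → 1.07668 mol Si, 2.15336 mol O.
Total oxygen = 2.87462 mol. Normalization factor = 8/2.87462 = 2.78298.
K per 8 O = 0.31530 × 2.78298 = 0.877.

0.877 K apfu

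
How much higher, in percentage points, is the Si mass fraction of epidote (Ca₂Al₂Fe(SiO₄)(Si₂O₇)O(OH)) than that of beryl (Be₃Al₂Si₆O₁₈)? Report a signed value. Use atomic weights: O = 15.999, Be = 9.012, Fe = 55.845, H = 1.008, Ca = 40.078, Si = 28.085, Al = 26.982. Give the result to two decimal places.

First mineral: 84.255 g Si in 483.215 g formula = 17.44 wt% Si.
Second mineral: 168.510 g Si in 537.492 g formula = 31.35 wt% Si.
17.44% − 31.35% gives a difference of -13.91 percentage points.

-13.91 percentage points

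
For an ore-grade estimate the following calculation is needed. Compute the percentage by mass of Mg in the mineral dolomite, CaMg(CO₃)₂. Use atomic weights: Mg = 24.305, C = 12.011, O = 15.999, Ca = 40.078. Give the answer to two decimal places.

13.18 mass %

M(CaMg(CO₃)₂) = 184.399 g/mol.
Mg contributes 1 × 24.305 = 24.305 g per mole.
24.305/184.399 = 0.1318 → 13.18%.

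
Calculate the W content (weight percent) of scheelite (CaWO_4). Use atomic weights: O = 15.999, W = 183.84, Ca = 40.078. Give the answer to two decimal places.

63.85 weight percent

M(CaWO_4) = 287.914 g/mol.
W contributes 1 × 183.84 = 183.840 g per mole.
183.840/287.914 = 0.6385 → 63.85%.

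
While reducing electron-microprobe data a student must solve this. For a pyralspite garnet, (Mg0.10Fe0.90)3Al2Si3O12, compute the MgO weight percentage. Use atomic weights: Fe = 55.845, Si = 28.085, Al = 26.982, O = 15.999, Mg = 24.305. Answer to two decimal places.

M((Mg0.10Fe0.90)3Al2Si3O12) = 488.280 g/mol; M(MgO) = 40.304 g/mol.
Moles MgO per formula unit = 0.30 Mg ÷ 1 = 0.3000.
MgO fraction = (0.3000 × 40.304) / 488.280 = 12.091/488.280 = 0.0248.

2.48 wt%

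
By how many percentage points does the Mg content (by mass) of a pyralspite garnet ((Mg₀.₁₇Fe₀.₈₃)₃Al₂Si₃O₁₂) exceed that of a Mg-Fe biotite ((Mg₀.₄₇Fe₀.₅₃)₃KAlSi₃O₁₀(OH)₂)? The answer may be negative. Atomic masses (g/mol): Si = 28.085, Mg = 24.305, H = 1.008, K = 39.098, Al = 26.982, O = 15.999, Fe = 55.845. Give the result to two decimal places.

M((Mg₀.₁₇Fe₀.₈₃)₃Al₂Si₃O₁₂) = 481.657 g/mol, so wt% Mg = 12.396/481.657 × 100 = 2.57%.
M((Mg₀.₄₇Fe₀.₅₃)₃KAlSi₃O₁₀(OH)₂) = 467.403 g/mol, so wt% Mg = 34.270/467.403 × 100 = 7.33%.
2.57 − 7.33 = -4.76 pp.

-4.76 percentage points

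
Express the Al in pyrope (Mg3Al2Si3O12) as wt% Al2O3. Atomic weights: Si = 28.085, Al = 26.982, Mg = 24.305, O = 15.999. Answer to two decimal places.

25.29 wt%

Formula mass = 403.122 g/mol.
2 Al → 1.0000 mol Al2O3 per formula unit; M(Al2O3) = 101.961, so Al2O3 mass = 101.961 g.
101.961/403.122 × 100 = 25.29 wt%.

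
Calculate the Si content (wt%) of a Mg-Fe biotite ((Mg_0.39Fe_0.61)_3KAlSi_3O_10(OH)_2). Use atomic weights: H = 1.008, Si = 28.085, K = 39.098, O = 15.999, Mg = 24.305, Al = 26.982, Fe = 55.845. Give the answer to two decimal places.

M((Mg_0.39Fe_0.61)_3KAlSi_3O_10(OH)_2) = 474.972 g/mol.
Si contributes 3 × 28.085 = 84.255 g per mole.
84.255/474.972 = 0.1774 → 17.74%.

17.74 wt%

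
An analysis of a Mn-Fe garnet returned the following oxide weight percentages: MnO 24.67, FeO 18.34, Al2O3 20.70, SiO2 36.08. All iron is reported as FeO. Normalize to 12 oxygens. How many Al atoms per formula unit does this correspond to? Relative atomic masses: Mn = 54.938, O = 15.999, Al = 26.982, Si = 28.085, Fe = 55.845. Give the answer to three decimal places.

2.019 Al apfu

MnO (M=70.937): mol = 0.34777; Mn = 0.34777, O = 0.34777.
FeO (M=71.844): mol = 0.25528; Fe = 0.25528, O = 0.25528.
Al2O3 (M=101.961): mol = 0.20302; Al = 0.40604, O = 0.60906.
SiO2 (M=60.083): mol = 0.60050; Si = 0.60050, O = 1.20100.
ΣO = 2.41311; factor = 12/ΣO = 4.97284.
Al apfu = 0.40604 × 4.97284 = 2.019.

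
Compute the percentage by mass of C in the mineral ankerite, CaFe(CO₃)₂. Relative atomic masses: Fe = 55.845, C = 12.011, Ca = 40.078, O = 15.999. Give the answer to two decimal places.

Formula mass = 1×40.078 + 1×55.845 + 2×12.011 + 6×15.999 = 215.939 g/mol, of which 24.022 g is C.
So C makes up 24.022/215.939 = 0.1112 of the mass, i.e. 11.12%.

11.12 wt%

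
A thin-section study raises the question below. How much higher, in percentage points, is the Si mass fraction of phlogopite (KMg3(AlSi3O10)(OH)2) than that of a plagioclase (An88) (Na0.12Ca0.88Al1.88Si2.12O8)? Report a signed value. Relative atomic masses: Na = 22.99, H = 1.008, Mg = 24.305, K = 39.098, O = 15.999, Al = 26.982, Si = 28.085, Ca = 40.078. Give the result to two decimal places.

Si in KMg3(AlSi3O10)(OH)2: molar mass 417.254 g/mol; 3×28.085 = 84.255 g → 20.19 wt%.
Si in Na0.12Ca0.88Al1.88Si2.12O8: molar mass 276.286 g/mol; 2.12×28.085 = 59.540 g → 21.55 wt%.
Difference = 20.19 − 21.55 = -1.36 percentage points.

-1.36 percentage points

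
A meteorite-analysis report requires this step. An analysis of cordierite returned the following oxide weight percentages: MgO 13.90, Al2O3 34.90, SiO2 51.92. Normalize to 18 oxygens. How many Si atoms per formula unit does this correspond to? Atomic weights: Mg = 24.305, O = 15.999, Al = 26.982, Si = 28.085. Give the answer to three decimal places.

5.018 Si apfu

13.90 wt% MgO ÷ 40.304 g/mol = 0.34488 mol, giving 0.34488 Mg and 0.34488 O.
34.90 wt% Al2O3 ÷ 101.961 g/mol = 0.34229 mol, giving 0.68458 Al and 1.02687 O.
51.92 wt% SiO2 ÷ 60.083 g/mol = 0.86414 mol, giving 0.86414 Si and 1.72828 O.
Oxygen sums to 3.10003; scaling by 18/3.10003 = 5.80640 puts the formula on 18 O.
Si: 0.86414 × 5.80640 = 5.018 atoms per formula unit.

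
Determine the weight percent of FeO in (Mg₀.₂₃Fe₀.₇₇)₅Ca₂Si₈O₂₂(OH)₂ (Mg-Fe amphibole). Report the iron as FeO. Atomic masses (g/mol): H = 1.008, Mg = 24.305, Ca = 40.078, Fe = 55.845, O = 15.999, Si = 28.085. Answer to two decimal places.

29.62 wt%

Formula mass = 933.782 g/mol.
3.85 Fe → 3.8500 mol FeO per formula unit; M(FeO) = 71.844, so FeO mass = 276.599 g.
276.599/933.782 × 100 = 29.62 wt%.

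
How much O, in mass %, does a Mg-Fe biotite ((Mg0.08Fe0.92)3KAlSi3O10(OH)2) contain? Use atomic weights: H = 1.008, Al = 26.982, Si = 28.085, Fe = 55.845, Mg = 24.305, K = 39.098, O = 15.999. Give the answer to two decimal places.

M((Mg0.08Fe0.92)3KAlSi3O10(OH)2) = 504.304 g/mol.
O contributes 12 × 15.999 = 191.988 g per mole.
191.988/504.304 = 0.3807 → 38.07%.

38.07 mass %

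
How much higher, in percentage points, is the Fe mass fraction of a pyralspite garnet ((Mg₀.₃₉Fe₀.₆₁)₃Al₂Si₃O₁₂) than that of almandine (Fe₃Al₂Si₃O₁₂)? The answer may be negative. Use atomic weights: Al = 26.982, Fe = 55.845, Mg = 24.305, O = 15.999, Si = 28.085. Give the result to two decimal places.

-11.48 percentage points

Fe in (Mg₀.₃₉Fe₀.₆₁)₃Al₂Si₃O₁₂: molar mass 460.840 g/mol; 1.83×55.845 = 102.196 g → 22.18 wt%.
Fe in Fe₃Al₂Si₃O₁₂: molar mass 497.742 g/mol; 3×55.845 = 167.535 g → 33.66 wt%.
Difference = 22.18 − 33.66 = -11.48 percentage points.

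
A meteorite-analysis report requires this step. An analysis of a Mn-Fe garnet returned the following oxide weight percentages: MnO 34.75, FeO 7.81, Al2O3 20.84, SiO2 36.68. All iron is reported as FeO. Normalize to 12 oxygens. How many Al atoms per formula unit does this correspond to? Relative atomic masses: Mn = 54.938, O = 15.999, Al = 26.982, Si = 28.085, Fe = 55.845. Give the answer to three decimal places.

34.75 wt% MnO ÷ 70.937 g/mol = 0.48987 mol, giving 0.48987 Mn and 0.48987 O.
7.81 wt% FeO ÷ 71.844 g/mol = 0.10871 mol, giving 0.10871 Fe and 0.10871 O.
20.84 wt% Al2O3 ÷ 101.961 g/mol = 0.20439 mol, giving 0.40878 Al and 0.61317 O.
36.68 wt% SiO2 ÷ 60.083 g/mol = 0.61049 mol, giving 0.61049 Si and 1.22098 O.
Oxygen sums to 2.43273; scaling by 12/2.43273 = 4.93273 puts the formula on 12 O.
Al: 0.40878 × 4.93273 = 2.016 atoms per formula unit.

2.016 Al apfu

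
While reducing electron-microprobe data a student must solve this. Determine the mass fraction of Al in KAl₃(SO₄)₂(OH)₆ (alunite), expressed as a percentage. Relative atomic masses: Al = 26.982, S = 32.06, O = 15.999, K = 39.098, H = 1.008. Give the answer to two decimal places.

19.54 wt%

Molar mass of KAl₃(SO₄)₂(OH)₆: 1×39.098 + 3×26.982 + 2×32.06 + 14×15.999 + 6×1.008 = 414.198 g/mol.
Mass of Al per formula unit: 3 × 26.982 = 80.946 g.
Weight fraction Al = 80.946 / 414.198 = 0.1954.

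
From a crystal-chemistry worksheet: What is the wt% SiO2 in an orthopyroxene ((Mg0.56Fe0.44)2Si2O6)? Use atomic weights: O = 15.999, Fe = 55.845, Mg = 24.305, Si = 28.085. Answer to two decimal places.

52.58 wt%

M((Mg0.56Fe0.44)2Si2O6) = 228.529 g/mol; M(SiO2) = 60.083 g/mol.
Moles SiO2 per formula unit = 2 Si ÷ 1 = 2.0000.
SiO2 fraction = (2.0000 × 60.083) / 228.529 = 120.166/228.529 = 0.5258.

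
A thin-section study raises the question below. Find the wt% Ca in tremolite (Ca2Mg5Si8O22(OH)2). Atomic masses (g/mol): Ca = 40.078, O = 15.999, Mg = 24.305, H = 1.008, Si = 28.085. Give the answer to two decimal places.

9.87 wt%

M(Ca2Mg5Si8O22(OH)2) = 812.353 g/mol.
Ca contributes 2 × 40.078 = 80.156 g per mole.
80.156/812.353 = 0.0987 → 9.87%.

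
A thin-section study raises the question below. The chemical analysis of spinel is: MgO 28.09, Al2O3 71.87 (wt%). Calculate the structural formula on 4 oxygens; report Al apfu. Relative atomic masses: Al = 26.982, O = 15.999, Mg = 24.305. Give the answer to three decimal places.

MgO (M=40.304): mol = 0.69695; Mg = 0.69695, O = 0.69695.
Al2O3 (M=101.961): mol = 0.70488; Al = 1.40976, O = 2.11464.
ΣO = 2.81159; factor = 4/ΣO = 1.42268.
Al apfu = 1.40976 × 1.42268 = 2.006.

2.006 Al apfu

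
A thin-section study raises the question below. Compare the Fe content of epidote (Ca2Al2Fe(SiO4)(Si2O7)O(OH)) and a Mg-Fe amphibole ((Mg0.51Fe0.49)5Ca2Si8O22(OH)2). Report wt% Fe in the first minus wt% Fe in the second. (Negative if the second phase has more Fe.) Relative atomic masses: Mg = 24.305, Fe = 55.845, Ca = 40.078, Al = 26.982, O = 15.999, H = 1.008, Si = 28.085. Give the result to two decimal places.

First mineral: 55.845 g Fe in 483.215 g formula = 11.56 wt% Fe.
Second mineral: 136.820 g Fe in 889.626 g formula = 15.38 wt% Fe.
11.56% − 15.38% gives a difference of -3.82 percentage points.

-3.82 percentage points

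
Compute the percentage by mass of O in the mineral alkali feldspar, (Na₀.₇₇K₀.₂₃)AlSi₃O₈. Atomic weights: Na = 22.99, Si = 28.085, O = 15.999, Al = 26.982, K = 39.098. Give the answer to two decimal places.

M((Na₀.₇₇K₀.₂₃)AlSi₃O₈) = 265.924 g/mol.
O contributes 8 × 15.999 = 127.992 g per mole.
127.992/265.924 = 0.4813 → 48.13%.

48.13 mass %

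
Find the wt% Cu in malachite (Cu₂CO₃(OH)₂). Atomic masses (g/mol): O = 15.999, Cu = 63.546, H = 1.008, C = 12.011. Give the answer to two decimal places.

57.48 mass %

Formula mass = 2*63.546 + 1*12.011 + 5*15.999 + 2*1.008 = 221.114 g/mol, of which 127.092 g is Cu.
So Cu makes up 127.092/221.114 = 0.5748 of the mass, i.e. 57.48%.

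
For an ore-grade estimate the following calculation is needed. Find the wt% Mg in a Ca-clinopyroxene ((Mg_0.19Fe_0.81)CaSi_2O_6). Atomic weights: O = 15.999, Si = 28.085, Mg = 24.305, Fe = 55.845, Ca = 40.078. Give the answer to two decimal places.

Molar mass of (Mg_0.19Fe_0.81)CaSi_2O_6: 0.19*24.305 + 0.81*55.845 + 1*40.078 + 2*28.085 + 6*15.999 = 242.094 g/mol.
Mass of Mg per formula unit: 0.19 × 24.305 = 4.618 g.
Weight fraction Mg = 4.618 / 242.094 = 0.0191.

1.91 wt%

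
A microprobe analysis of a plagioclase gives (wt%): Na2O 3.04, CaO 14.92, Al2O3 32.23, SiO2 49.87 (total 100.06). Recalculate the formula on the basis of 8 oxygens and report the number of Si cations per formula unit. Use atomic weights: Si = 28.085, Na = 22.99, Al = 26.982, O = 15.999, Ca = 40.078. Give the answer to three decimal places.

Na2O: 3.04/61.979 = 0.04905 mol → 0.09810 mol Na, 0.04905 mol O.
CaO: 14.92/56.077 = 0.26606 mol → 0.26606 mol Ca, 0.26606 mol O.
Al2O3: 32.23/101.961 = 0.31610 mol → 0.63220 mol Al, 0.94830 mol O.
SiO2: 49.87/60.083 = 0.83002 mol → 0.83002 mol Si, 1.66004 mol O.
Total oxygen = 2.92345 mol. Normalization factor = 8/2.92345 = 2.73649.
Si per 8 O = 0.83002 × 2.73649 = 2.271.

2.271 Si apfu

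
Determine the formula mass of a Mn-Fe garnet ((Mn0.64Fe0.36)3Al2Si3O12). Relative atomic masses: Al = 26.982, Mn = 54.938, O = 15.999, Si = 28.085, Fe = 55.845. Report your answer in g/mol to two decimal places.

Mn: 1.92 × 54.938 = 105.4810
Fe: 1.08 × 55.845 = 60.3126
Al: 2 × 26.982 = 53.9640
Si: 3 × 28.085 = 84.2550
O: 12 × 15.999 = 191.9880
Summing the contributions gives the formula mass.

496.00 g/mol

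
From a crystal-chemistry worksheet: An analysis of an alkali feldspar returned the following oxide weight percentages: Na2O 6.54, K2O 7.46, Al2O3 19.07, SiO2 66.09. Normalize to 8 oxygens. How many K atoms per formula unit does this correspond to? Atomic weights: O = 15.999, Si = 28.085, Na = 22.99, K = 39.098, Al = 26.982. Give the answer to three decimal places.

Na2O: 6.54/61.979 = 0.10552 mol → 0.21104 mol Na, 0.10552 mol O.
K2O: 7.46/94.195 = 0.07920 mol → 0.15840 mol K, 0.07920 mol O.
Al2O3: 19.07/101.961 = 0.18703 mol → 0.37406 mol Al, 0.56109 mol O.
SiO2: 66.09/60.083 = 1.09998 mol → 1.09998 mol Si, 2.19996 mol O.
Total oxygen = 2.94577 mol. Normalization factor = 8/2.94577 = 2.71576.
K per 8 O = 0.15840 × 2.71576 = 0.430.

0.430 K apfu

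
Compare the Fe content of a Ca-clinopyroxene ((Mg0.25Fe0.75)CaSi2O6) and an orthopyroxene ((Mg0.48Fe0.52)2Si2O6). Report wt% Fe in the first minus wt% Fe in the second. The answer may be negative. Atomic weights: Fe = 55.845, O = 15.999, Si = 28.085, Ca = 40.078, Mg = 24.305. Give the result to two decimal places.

-7.43 percentage points

First mineral: 41.884 g Fe in 240.202 g formula = 17.44 wt% Fe.
Second mineral: 58.079 g Fe in 233.576 g formula = 24.87 wt% Fe.
17.44% − 24.87% gives a difference of -7.43 percentage points.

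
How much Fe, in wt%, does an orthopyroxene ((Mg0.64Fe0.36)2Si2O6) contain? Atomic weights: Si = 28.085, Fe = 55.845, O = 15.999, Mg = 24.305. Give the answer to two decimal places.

M((Mg0.64Fe0.36)2Si2O6) = 223.483 g/mol.
Fe contributes 0.72 × 55.845 = 40.208 g per mole.
40.208/223.483 = 0.1799 → 17.99%.

17.99 wt%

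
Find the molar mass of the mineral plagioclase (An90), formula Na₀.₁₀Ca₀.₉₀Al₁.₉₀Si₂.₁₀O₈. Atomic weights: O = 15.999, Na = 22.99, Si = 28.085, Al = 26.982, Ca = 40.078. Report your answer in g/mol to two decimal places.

The formula mass is the sum 0.10·22.99 + 0.90·40.078 + 1.90·26.982 + 2.10·28.085 + 8·15.999.

276.61 g/mol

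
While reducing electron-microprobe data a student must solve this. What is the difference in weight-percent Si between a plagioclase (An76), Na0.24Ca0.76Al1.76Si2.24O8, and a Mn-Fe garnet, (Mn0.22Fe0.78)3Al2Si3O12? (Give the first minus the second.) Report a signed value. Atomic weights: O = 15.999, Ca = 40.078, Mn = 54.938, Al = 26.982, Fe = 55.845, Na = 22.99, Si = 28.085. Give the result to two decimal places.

First mineral: 62.910 g Si in 274.368 g formula = 22.93 wt% Si.
Second mineral: 84.255 g Si in 497.143 g formula = 16.95 wt% Si.
22.93% − 16.95% gives a difference of 5.98 percentage points.

5.98 percentage points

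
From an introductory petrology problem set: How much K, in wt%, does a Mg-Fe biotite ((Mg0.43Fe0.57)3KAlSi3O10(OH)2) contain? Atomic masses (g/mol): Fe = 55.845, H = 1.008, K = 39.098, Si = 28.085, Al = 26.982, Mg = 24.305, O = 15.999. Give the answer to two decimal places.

8.30 wt%

Formula mass = 1.29*24.305 + 1.71*55.845 + 1*39.098 + 1*26.982 + 3*28.085 + 12*15.999 + 2*1.008 = 471.187 g/mol, of which 39.098 g is K.
So K makes up 39.098/471.187 = 0.0830 of the mass, i.e. 8.30%.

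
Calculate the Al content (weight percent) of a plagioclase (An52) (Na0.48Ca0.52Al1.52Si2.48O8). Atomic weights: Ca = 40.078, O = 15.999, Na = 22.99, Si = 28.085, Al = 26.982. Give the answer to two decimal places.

Formula mass = 0.48·22.99 + 0.52·40.078 + 1.52·26.982 + 2.48·28.085 + 8·15.999 = 270.531 g/mol, of which 41.013 g is Al.
So Al makes up 41.013/270.531 = 0.1516 of the mass, i.e. 15.16%.

15.16 weight percent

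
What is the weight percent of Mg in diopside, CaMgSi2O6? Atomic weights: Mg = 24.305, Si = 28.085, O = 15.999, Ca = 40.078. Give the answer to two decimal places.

Molar mass of CaMgSi2O6: 1×40.078 + 1×24.305 + 2×28.085 + 6×15.999 = 216.547 g/mol.
Mass of Mg per formula unit: 1 × 24.305 = 24.305 g.
Weight fraction Mg = 24.305 / 216.547 = 0.1122.

11.22 wt%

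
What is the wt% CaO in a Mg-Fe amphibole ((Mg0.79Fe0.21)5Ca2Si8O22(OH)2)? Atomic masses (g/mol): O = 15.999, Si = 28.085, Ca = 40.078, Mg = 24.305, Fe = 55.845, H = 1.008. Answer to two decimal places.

M((Mg0.79Fe0.21)5Ca2Si8O22(OH)2) = 845.470 g/mol; M(CaO) = 56.077 g/mol.
Moles CaO per formula unit = 2 Ca ÷ 1 = 2.0000.
CaO fraction = (2.0000 × 56.077) / 845.470 = 112.154/845.470 = 0.1327.

13.27 wt%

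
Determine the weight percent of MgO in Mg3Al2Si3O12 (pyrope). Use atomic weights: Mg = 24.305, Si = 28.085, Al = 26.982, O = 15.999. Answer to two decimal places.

M(Mg3Al2Si3O12) = 403.122 g/mol; M(MgO) = 40.304 g/mol.
Moles MgO per formula unit = 3 Mg ÷ 1 = 3.0000.
MgO fraction = (3.0000 × 40.304) / 403.122 = 120.912/403.122 = 0.2999.

29.99 wt%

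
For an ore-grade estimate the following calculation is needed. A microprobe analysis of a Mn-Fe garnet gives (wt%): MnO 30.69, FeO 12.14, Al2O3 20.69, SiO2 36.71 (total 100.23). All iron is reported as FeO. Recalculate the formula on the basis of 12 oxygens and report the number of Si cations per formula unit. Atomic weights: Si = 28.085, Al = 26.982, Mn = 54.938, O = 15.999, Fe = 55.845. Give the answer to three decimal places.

MnO (M=70.937): mol = 0.43264; Mn = 0.43264, O = 0.43264.
FeO (M=71.844): mol = 0.16898; Fe = 0.16898, O = 0.16898.
Al2O3 (M=101.961): mol = 0.20292; Al = 0.40584, O = 0.60876.
SiO2 (M=60.083): mol = 0.61099; Si = 0.61099, O = 1.22198.
ΣO = 2.43236; factor = 12/ΣO = 4.93348.
Si apfu = 0.61099 × 4.93348 = 3.014.

3.014 Si apfu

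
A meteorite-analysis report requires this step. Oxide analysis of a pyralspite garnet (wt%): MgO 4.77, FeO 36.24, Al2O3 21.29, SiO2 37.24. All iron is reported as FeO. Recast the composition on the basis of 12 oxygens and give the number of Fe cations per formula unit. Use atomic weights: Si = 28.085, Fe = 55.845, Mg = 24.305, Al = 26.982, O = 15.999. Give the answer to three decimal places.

MgO: 4.77/40.304 = 0.11835 mol → 0.11835 mol Mg, 0.11835 mol O.
FeO: 36.24/71.844 = 0.50443 mol → 0.50443 mol Fe, 0.50443 mol O.
Al2O3: 21.29/101.961 = 0.20881 mol → 0.41762 mol Al, 0.62643 mol O.
SiO2: 37.24/60.083 = 0.61981 mol → 0.61981 mol Si, 1.23962 mol O.
Total oxygen = 2.48883 mol. Normalization factor = 12/2.48883 = 4.82154.
Fe per 12 O = 0.50443 × 4.82154 = 2.432.

2.432 Fe apfu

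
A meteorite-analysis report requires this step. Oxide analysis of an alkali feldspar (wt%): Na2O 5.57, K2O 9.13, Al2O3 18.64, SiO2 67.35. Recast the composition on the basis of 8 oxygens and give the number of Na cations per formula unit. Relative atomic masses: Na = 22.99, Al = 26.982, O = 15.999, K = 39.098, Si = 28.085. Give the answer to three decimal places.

Na2O: 5.57/61.979 = 0.08987 mol → 0.17974 mol Na, 0.08987 mol O.
K2O: 9.13/94.195 = 0.09693 mol → 0.19386 mol K, 0.09693 mol O.
Al2O3: 18.64/101.961 = 0.18281 mol → 0.36562 mol Al, 0.54843 mol O.
SiO2: 67.35/60.083 = 1.12095 mol → 1.12095 mol Si, 2.24190 mol O.
Total oxygen = 2.97713 mol. Normalization factor = 8/2.97713 = 2.68715.
Na per 8 O = 0.17974 × 2.68715 = 0.483.

0.483 Na apfu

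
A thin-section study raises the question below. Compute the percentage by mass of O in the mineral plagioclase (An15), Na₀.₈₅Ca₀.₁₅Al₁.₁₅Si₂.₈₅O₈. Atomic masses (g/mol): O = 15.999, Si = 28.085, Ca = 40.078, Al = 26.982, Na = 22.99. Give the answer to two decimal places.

48.37 mass %

M(Na₀.₈₅Ca₀.₁₅Al₁.₁₅Si₂.₈₅O₈) = 264.617 g/mol.
O contributes 8 × 15.999 = 127.992 g per mole.
127.992/264.617 = 0.4837 → 48.37%.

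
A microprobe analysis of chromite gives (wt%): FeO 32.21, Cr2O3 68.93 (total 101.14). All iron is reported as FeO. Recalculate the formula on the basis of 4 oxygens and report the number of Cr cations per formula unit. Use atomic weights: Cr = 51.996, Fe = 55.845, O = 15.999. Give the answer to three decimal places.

2.006 Cr apfu

FeO (M=71.844): mol = 0.44833; Fe = 0.44833, O = 0.44833.
Cr2O3 (M=151.989): mol = 0.45352; Cr = 0.90704, O = 1.36056.
ΣO = 1.80889; factor = 4/ΣO = 2.21130.
Cr apfu = 0.90704 × 2.21130 = 2.006.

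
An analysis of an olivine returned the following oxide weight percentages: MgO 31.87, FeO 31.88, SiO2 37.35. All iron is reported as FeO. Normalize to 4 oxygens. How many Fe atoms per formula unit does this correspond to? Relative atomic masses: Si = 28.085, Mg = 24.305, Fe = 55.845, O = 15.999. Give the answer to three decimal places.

0.716 Fe apfu

31.87 wt% MgO ÷ 40.304 g/mol = 0.79074 mol, giving 0.79074 Mg and 0.79074 O.
31.88 wt% FeO ÷ 71.844 g/mol = 0.44374 mol, giving 0.44374 Fe and 0.44374 O.
37.35 wt% SiO2 ÷ 60.083 g/mol = 0.62164 mol, giving 0.62164 Si and 1.24328 O.
Oxygen sums to 2.47776; scaling by 4/2.47776 = 1.61436 puts the formula on 4 O.
Fe: 0.44374 × 1.61436 = 0.716 atoms per formula unit.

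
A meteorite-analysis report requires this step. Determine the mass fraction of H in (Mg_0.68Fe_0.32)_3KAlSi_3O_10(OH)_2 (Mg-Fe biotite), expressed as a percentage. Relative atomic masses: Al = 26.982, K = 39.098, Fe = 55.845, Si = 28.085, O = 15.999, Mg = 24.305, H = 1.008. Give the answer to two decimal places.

0.45 weight percent

Formula mass = 2.04*24.305 + 0.96*55.845 + 1*39.098 + 1*26.982 + 3*28.085 + 12*15.999 + 2*1.008 = 447.532 g/mol, of which 2.016 g is H.
So H makes up 2.016/447.532 = 0.0045 of the mass, i.e. 0.45%.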